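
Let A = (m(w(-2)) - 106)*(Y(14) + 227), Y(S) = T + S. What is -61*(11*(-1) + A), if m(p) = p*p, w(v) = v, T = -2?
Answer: 1487729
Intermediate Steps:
Y(S) = -2 + S
m(p) = p**2
A = -24378 (A = ((-2)**2 - 106)*((-2 + 14) + 227) = (4 - 106)*(12 + 227) = -102*239 = -24378)
-61*(11*(-1) + A) = -61*(11*(-1) - 24378) = -61*(-11 - 24378) = -61*(-24389) = 1487729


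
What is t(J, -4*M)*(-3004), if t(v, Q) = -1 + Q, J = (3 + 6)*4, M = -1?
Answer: -9012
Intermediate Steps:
J = 36 (J = 9*4 = 36)
t(J, -4*M)*(-3004) = (-1 - 4*(-1))*(-3004) = (-1 + 4)*(-3004) = 3*(-3004) = -9012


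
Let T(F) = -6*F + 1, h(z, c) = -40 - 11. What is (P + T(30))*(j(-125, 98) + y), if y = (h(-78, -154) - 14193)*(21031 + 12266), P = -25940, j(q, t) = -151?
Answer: 12387787725661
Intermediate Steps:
h(z, c) = -51
T(F) = 1 - 6*F
y = -474282468 (y = (-51 - 14193)*(21031 + 12266) = -14244*33297 = -474282468)
(P + T(30))*(j(-125, 98) + y) = (-25940 + (1 - 6*30))*(-151 - 474282468) = (-25940 + (1 - 180))*(-474282619) = (-25940 - 179)*(-474282619) = -26119*(-474282619) = 12387787725661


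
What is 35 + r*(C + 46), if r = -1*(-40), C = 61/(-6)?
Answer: 4405/3 ≈ 1468.3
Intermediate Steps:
C = -61/6 (C = 61*(-1/6) = -61/6 ≈ -10.167)
r = 40
35 + r*(C + 46) = 35 + 40*(-61/6 + 46) = 35 + 40*(215/6) = 35 + 4300/3 = 4405/3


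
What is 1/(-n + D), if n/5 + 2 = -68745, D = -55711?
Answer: 1/288024 ≈ 3.4719e-6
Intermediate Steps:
n = -343735 (n = -10 + 5*(-68745) = -10 - 343725 = -343735)
1/(-n + D) = 1/(-1*(-343735) - 55711) = 1/(343735 - 55711) = 1/288024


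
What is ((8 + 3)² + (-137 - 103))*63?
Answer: -7497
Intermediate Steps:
((8 + 3)² + (-137 - 103))*63 = (11² - 240)*63 = (121 - 240)*63 = -119*63 = -7497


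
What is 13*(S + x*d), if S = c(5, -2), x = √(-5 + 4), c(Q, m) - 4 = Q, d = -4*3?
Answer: 117 - 156*I ≈ 117.0 - 156.0*I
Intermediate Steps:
d = -12
c(Q, m) = 4 + Q
x = I (x = √(-1) = I ≈ 1.0*I)
S = 9 (S = 4 + 5 = 9)
13*(S + x*d) = 13*(9 + I*(-12)) = 13*(9 - 12*I) = 117 - 156*I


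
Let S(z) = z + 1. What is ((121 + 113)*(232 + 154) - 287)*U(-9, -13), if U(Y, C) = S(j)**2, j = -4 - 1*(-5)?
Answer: 360148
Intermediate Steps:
j = 1 (j = -4 + 5 = 1)
S(z) = 1 + z
U(Y, C) = 4 (U(Y, C) = (1 + 1)**2 = 2**2 = 4)
((121 + 113)*(232 + 154) - 287)*U(-9, -13) = ((121 + 113)*(232 + 154) - 287)*4 = (234*386 - 287)*4 = (90324 - 287)*4 = 90037*4 = 360148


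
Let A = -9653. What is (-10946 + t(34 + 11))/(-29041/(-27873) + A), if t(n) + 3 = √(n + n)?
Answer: 305181477/269029028 - 83619*√10/269029028 ≈ 1.1334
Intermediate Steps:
t(n) = -3 + √2*√n (t(n) = -3 + √(n + n) = -3 + √(2*n) = -3 + √2*√n)
(-10946 + t(34 + 11))/(-29041/(-27873) + A) = (-10946 + (-3 + √2*√(34 + 11)))/(-29041/(-27873) - 9653) = (-10946 + (-3 + √2*√45))/(-29041*(-1/27873) - 9653) = (-10946 + (-3 + √2*(3*√5)))/(29041/27873 - 9653) = (-10946 + (-3 + 3*√10))/(-269029028/27873) = (-10949 + 3*√10)*(-27873/269029028) = 305181477/269029028 - 83619*√10/269029028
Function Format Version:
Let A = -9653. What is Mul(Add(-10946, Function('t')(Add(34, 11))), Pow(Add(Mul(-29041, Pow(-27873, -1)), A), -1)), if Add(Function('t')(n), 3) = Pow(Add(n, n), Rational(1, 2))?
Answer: Add(Rational(305181477, 269029028), Mul(Rational(-83619, 269029028), Pow(10, Rational(1, 2)))) ≈ 1.1334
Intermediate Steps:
Function('t')(n) = Add(-3, Mul(Pow(2, Rational(1, 2)), Pow(n, Rational(1, 2)))) (Function('t')(n) = Add(-3, Pow(Add(n, n), Rational(1, 2))) = Add(-3, Pow(Mul(2, n), Rational(1, 2))) = Add(-3, Mul(Pow(2, Rational(1, 2)), Pow(n, Rational(1, 2)))))
Mul(Add(-10946, Function('t')(Add(34, 11))), Pow(Add(Mul(-29041, Pow(-27873, -1)), A), -1)) = Mul(Add(-10946, Add(-3, Mul(Pow(2, Rational(1, 2)), Pow(Add(34, 11), Rational(1, 2))))), Pow(Add(Mul(-29041, Pow(-27873, -1)), -9653), -1)) = Mul(Add(-10946, Add(-3, Mul(Pow(2, Rational(1, 2)), Pow(45, Rational(1, 2))))), Pow(Add(Mul(-29041, Rational(-1, 27873)), -9653), -1)) = Mul(Add(-10946, Add(-3, Mul(Pow(2, Rational(1, 2)), Mul(3, Pow(5, Rational(1, 2)))))), Pow(Add(Rational(29041, 27873), -9653), -1)) = Mul(Add(-10946, Add(-3, Mul(3, Pow(10, Rational(1, 2))))), Pow(Rational(-269029028, 27873), -1)) = Mul(Add(-10949, Mul(3, Pow(10, Rational(1, 2)))), Rational(-27873, 269029028)) = Add(Rational(305181477, 269029028), Mul(Rational(-83619, 269029028), Pow(10, Rational(1, 2))))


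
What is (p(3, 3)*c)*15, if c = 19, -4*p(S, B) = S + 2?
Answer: -1425/4 ≈ -356.25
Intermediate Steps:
p(S, B) = -1/2 - S/4 (p(S, B) = -(S + 2)/4 = -(2 + S)/4 = -1/2 - S/4)
(p(3, 3)*c)*15 = ((-1/2 - 1/4*3)*19)*15 = ((-1/2 - 3/4)*19)*15 = -5/4*19*15 = -95/4*15 = -1425/4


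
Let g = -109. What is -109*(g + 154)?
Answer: -4905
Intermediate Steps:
-109*(g + 154) = -109*(-109 + 154) = -109*45 = -4905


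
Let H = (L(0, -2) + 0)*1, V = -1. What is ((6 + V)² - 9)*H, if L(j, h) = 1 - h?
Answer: 48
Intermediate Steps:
H = 3 (H = ((1 - 1*(-2)) + 0)*1 = ((1 + 2) + 0)*1 = (3 + 0)*1 = 3*1 = 3)
((6 + V)² - 9)*H = ((6 - 1)² - 9)*3 = (5² - 9)*3 = (25 - 9)*3 = 16*3 = 48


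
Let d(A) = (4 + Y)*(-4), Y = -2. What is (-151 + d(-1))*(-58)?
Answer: 9222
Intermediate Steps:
d(A) = -8 (d(A) = (4 - 2)*(-4) = 2*(-4) = -8)
(-151 + d(-1))*(-58) = (-151 - 8)*(-58) = -159*(-58) = 9222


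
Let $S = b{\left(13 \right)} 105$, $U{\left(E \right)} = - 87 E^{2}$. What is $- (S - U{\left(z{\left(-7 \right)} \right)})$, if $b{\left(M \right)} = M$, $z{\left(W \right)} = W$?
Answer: $-5628$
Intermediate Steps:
$S = 1365$ ($S = 13 \cdot 105 = 1365$)
$- (S - U{\left(z{\left(-7 \right)} \right)}) = - (1365 - - 87 \left(-7\right)^{2}) = - (1365 - \left(-87\right) 49) = - (1365 - -4263) = - (1365 + 4263) = \left(-1\right) 5628 = -5628$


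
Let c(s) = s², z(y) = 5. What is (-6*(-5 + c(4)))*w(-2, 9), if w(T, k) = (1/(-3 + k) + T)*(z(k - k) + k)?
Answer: 1694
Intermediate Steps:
w(T, k) = (5 + k)*(T + 1/(-3 + k)) (w(T, k) = (1/(-3 + k) + T)*(5 + k) = (T + 1/(-3 + k))*(5 + k) = (5 + k)*(T + 1/(-3 + k)))
(-6*(-5 + c(4)))*w(-2, 9) = (-6*(-5 + 4²))*((5 + 9 - 15*(-2) - 2*9² + 2*(-2)*9)/(-3 + 9)) = (-6*(-5 + 16))*((5 + 9 + 30 - 2*81 - 36)/6) = (-6*11)*((5 + 9 + 30 - 162 - 36)/6) = -11*(-154) = -66*(-77/3) = 1694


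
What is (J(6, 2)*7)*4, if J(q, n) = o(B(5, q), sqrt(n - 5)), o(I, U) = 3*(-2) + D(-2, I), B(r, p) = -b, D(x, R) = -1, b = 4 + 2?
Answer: -196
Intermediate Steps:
b = 6
B(r, p) = -6 (B(r, p) = -1*6 = -6)
o(I, U) = -7 (o(I, U) = 3*(-2) - 1 = -6 - 1 = -7)
J(q, n) = -7
(J(6, 2)*7)*4 = -7*7*4 = -49*4 = -196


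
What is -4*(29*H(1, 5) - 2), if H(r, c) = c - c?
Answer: 8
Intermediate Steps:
H(r, c) = 0
-4*(29*H(1, 5) - 2) = -4*(29*0 - 2) = -4*(0 - 2) = -4*(-2) = 8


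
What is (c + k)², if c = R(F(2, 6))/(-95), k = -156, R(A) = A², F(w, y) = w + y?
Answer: 221533456/9025 ≈ 24547.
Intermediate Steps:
c = -64/95 (c = (2 + 6)²/(-95) = 8²*(-1/95) = 64*(-1/95) = -64/95 ≈ -0.67368)
(c + k)² = (-64/95 - 156)² = (-14884/95)² = 221533456/9025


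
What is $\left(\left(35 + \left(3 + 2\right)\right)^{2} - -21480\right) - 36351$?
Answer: $-13271$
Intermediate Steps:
$\left(\left(35 + \left(3 + 2\right)\right)^{2} - -21480\right) - 36351 = \left(\left(35 + 5\right)^{2} + 21480\right) - 36351 = \left(40^{2} + 21480\right) - 36351 = \left(1600 + 21480\right) - 36351 = 23080 - 36351 = -13271$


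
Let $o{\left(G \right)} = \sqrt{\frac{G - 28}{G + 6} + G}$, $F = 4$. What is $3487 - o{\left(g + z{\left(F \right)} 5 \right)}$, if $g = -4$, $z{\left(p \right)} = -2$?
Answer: $3487 - \frac{i \sqrt{35}}{2} \approx 3487.0 - 2.958 i$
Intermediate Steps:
$o{\left(G \right)} = \sqrt{G + \frac{-28 + G}{6 + G}}$ ($o{\left(G \right)} = \sqrt{\frac{-28 + G}{6 + G} + G} = \sqrt{G + \frac{-28 + G}{6 + G}}$)
$3487 - o{\left(g + z{\left(F \right)} 5 \right)} = 3487 - \sqrt{\frac{-28 - 14 + \left(-4 - 10\right) \left(6 - 14\right)}{6 - 14}} = 3487 - \sqrt{\frac{-28 - 14 - 14 \left(6 - 14\right)}{6 - 14}} = 3487 - \sqrt{\frac{-28 - 14 - -112}{-8}} = 3487 - \sqrt{- \frac{-28 - 14 + 112}{8}} = 3487 - \sqrt{\left(- \frac{1}{8}\right) 70} = 3487 - \sqrt{- \frac{35}{4}} = 3487 - \frac{i \sqrt{35}}{2}$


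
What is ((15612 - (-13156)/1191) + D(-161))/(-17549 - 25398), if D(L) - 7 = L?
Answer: -18423634/51149877 ≈ -0.36019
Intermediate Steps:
D(L) = 7 + L
((15612 - (-13156)/1191) + D(-161))/(-17549 - 25398) = ((15612 - (-13156)/1191) + (7 - 161))/(-17549 - 25398) = ((15612 - (-13156)/1191) - 154)/(-42947) = ((15612 - 1*(-13156/1191)) - 154)*(-1/42947) = ((15612 + 13156/1191) - 154)*(-1/42947) = (18607048/1191 - 154)*(-1/42947) = (18423634/1191)*(-1/42947) = -18423634/51149877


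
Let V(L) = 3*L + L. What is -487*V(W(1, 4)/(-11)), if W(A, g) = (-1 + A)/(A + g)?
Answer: 0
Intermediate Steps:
W(A, g) = (-1 + A)/(A + g)
V(L) = 4*L
-487*V(W(1, 4)/(-11)) = -1948*((-1 + 1)/(1 + 4))/(-11) = -1948*(0/5)*(-1/11) = -1948*((⅕)*0)*(-1/11) = -1948*0*(-1/11) = -1948*0 = -487*0 = 0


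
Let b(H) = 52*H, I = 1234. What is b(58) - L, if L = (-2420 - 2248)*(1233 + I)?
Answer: 11518972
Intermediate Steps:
L = -11515956 (L = (-2420 - 2248)*(1233 + 1234) = -4668*2467 = -11515956)
b(58) - L = 52*58 - 1*(-11515956) = 3016 + 11515956 = 11518972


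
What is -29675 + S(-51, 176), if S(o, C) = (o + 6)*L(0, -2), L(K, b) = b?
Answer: -29585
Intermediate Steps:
S(o, C) = -12 - 2*o (S(o, C) = (o + 6)*(-2) = (6 + o)*(-2) = -12 - 2*o)
-29675 + S(-51, 176) = -29675 + (-12 - 2*(-51)) = -29675 + (-12 + 102) = -29675 + 90 = -29585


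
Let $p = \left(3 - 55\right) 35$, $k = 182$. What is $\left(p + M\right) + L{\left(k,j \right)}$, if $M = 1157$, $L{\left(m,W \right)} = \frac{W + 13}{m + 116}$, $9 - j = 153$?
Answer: $- \frac{197705}{298} \approx -663.44$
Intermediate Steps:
$j = -144$ ($j = 9 - 153 = -144$)
$L{\left(m,W \right)} = \frac{13 + W}{116 + m}$
$p = -1820$ ($p = \left(-52\right) 35 = -1820$)
$\left(p + M\right) + L{\left(k,j \right)} = \left(-1820 + 1157\right) + \frac{13 - 144}{116 + 182} = -663 + \frac{1}{298} \left(-131\right) = -663 - \frac{131}{298} = - \frac{197705}{298}$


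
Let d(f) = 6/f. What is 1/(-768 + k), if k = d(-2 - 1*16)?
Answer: -3/2305 ≈ -0.0013015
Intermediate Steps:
k = -⅓ (k = 6/(-2 - 1*16) = 6/(-2 - 16) = 6/(-18) = 6*(-1/18) = -⅓ ≈ -0.33333)
1/(-768 + k) = 1/(-768 - ⅓) = 1/(-2305/3) = -3/2305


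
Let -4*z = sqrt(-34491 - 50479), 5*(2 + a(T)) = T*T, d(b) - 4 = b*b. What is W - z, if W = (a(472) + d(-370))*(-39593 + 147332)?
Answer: 97750948266/5 + I*sqrt(84970)/4 ≈ 1.955e+10 + 72.874*I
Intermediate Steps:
d(b) = 4 + b**2 (d(b) = 4 + b*b = 4 + b**2)
a(T) = -2 + T**2/5 (a(T) = -2 + (T*T)/5 = -2 + T**2/5)
W = 97750948266/5 (W = ((-2 + (1/5)*472**2) + (4 + (-370)**2))*(-39593 + 147332) = ((-2 + (1/5)*222784) + (4 + 136900))*107739 = ((-2 + 222784/5) + 136904)*107739 = (222774/5 + 136904)*107739 = (907294/5)*107739 = 97750948266/5 ≈ 1.9550e+10)
z = -I*sqrt(84970)/4 (z = -sqrt(-34491 - 50479)/4 = -I*sqrt(84970)/4 ≈ -72.874*I)
W - z = 97750948266/5 - (-1)*I*sqrt(84970)/4 = 97750948266/5 + I*sqrt(84970)/4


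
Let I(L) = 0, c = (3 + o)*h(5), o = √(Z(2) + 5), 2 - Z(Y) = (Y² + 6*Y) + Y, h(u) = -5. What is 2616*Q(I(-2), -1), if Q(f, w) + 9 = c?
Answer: -62784 - 13080*I*√11 ≈ -62784.0 - 43381.0*I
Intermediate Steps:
Z(Y) = 2 - Y² - 7*Y (Z(Y) = 2 - ((Y² + 6*Y) + Y) = 2 - (Y² + 7*Y) = 2 + (-Y² - 7*Y) = 2 - Y² - 7*Y)
o = I*√11 (o = √((2 - 1*2² - 7*2) + 5) = √((2 - 1*4 - 14) + 5) = √((2 - 4 - 14) + 5) = √(-16 + 5) = √(-11) = I*√11 ≈ 3.3166*I)
c = -15 - 5*I*√11 (c = (3 + I*√11)*(-5) = -15 - 5*I*√11 ≈ -15.0 - 16.583*I)
Q(f, w) = -24 - 5*I*√11 (Q(f, w) = -9 + (-15 - 5*I*√11) = -24 - 5*I*√11)
2616*Q(I(-2), -1) = 2616*(-24 - 5*I*√11) = -62784 - 13080*I*√11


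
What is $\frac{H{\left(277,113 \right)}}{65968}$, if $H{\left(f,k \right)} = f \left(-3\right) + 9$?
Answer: $- \frac{411}{32984} \approx -0.012461$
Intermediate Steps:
$H{\left(f,k \right)} = 9 - 3 f$ ($H{\left(f,k \right)} = - 3 f + 9 = 9 - 3 f$)
$\frac{H{\left(277,113 \right)}}{65968} = \frac{9 - 831}{65968} = \left(9 - 831\right) \frac{1}{65968} = \left(-822\right) \frac{1}{65968} = - \frac{411}{32984}$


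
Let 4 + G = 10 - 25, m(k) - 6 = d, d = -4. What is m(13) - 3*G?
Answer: 59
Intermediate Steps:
m(k) = 2 (m(k) = 6 - 4 = 2)
G = -19 (G = -4 + (10 - 25) = -4 - 15 = -19)
m(13) - 3*G = 2 - 3*(-19) = 2 + 57 = 59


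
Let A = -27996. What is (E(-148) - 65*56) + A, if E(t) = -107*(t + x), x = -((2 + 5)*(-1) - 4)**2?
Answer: -2853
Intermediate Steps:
x = -121 (x = -(7*(-1) - 4)**2 = -(-7 - 4)**2 = -1*(-11)**2 = -1*121 = -121)
E(t) = 12947 - 107*t (E(t) = -107*(t - 121) = -107*(-121 + t) = 12947 - 107*t)
(E(-148) - 65*56) + A = ((12947 - 107*(-148)) - 65*56) - 27996 = ((12947 + 15836) - 3640) - 27996 = (28783 - 3640) - 27996 = 25143 - 27996 = -2853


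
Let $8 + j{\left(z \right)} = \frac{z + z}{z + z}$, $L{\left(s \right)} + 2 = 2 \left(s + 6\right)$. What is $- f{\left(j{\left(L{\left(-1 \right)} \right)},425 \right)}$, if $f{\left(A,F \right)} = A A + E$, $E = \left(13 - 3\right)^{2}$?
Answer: $-149$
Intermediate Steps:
$E = 100$ ($E = 10^{2} = 100$)
$L{\left(s \right)} = 10 + 2 s$ ($L{\left(s \right)} = -2 + 2 \left(s + 6\right) = -2 + 2 \left(6 + s\right) = -2 + \left(12 + 2 s\right) = 10 + 2 s$)
$j{\left(z \right)} = -7$ ($j{\left(z \right)} = -8 + \frac{z + z}{z + z} = -8 + \frac{2 z}{2 z} = -8 + 2 z \frac{1}{2 z} = -8 + 1 = -7$)
$f{\left(A,F \right)} = 100 + A^{2}$ ($f{\left(A,F \right)} = A A + 100 = A^{2} + 100 = 100 + A^{2}$)
$- f{\left(j{\left(L{\left(-1 \right)} \right)},425 \right)} = - (100 + \left(-7\right)^{2}) = - (100 + 49) = \left(-1\right) 149 = -149$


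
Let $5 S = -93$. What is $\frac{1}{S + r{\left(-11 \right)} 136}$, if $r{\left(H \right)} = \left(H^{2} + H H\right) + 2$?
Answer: $\frac{5}{165827} \approx 3.0152 \cdot 10^{-5}$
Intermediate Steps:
$S = - \frac{93}{5}$ ($S = \frac{1}{5} \left(-93\right) = - \frac{93}{5} \approx -18.6$)
$r{\left(H \right)} = 2 + 2 H^{2}$ ($r{\left(H \right)} = \left(H^{2} + H^{2}\right) + 2 = 2 H^{2} + 2 = 2 + 2 H^{2}$)
$\frac{1}{S + r{\left(-11 \right)} 136} = \frac{1}{- \frac{93}{5} + \left(2 + 2 \left(-11\right)^{2}\right) 136} = \frac{1}{- \frac{93}{5} + \left(2 + 2 \cdot 121\right) 136} = \frac{1}{- \frac{93}{5} + \left(2 + 242\right) 136} = \frac{1}{- \frac{93}{5} + 244 \cdot 136} = \frac{1}{- \frac{93}{5} + 33184} = \frac{1}{\frac{165827}{5}} = \frac{5}{165827}$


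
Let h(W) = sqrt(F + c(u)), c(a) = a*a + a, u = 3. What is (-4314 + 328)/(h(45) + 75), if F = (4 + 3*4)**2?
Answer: -298950/5357 + 7972*sqrt(67)/5357 ≈ -43.625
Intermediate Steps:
F = 256 (F = (4 + 12)**2 = 16**2 = 256)
c(a) = a + a**2 (c(a) = a**2 + a = a + a**2)
h(W) = 2*sqrt(67) (h(W) = sqrt(256 + 3*(1 + 3)) = sqrt(256 + 3*4) = sqrt(256 + 12) = sqrt(268) = 2*sqrt(67))
(-4314 + 328)/(h(45) + 75) = (-4314 + 328)/(2*sqrt(67) + 75) = -3986/(75 + 2*sqrt(67))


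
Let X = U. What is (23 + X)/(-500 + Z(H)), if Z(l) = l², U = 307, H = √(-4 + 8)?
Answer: -165/248 ≈ -0.66532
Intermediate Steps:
H = 2 (H = √4 = 2)
X = 307
(23 + X)/(-500 + Z(H)) = (23 + 307)/(-500 + 2²) = 330/(-500 + 4) = 330/(-496) = 330*(-1/496) = -165/248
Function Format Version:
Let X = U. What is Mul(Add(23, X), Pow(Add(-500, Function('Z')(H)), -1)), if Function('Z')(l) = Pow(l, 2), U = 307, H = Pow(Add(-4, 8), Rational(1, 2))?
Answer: Rational(-165, 248) ≈ -0.66532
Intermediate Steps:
H = 2 (H = Pow(4, Rational(1, 2)) = 2)
X = 307
Mul(Add(23, X), Pow(Add(-500, Function('Z')(H)), -1)) = Mul(Add(23, 307), Pow(Add(-500, Pow(2, 2)), -1)) = Mul(330, Pow(Add(-500, 4), -1)) = Mul(330, Pow(-496, -1)) = Mul(330, Rational(-1, 496)) = Rational(-165, 248)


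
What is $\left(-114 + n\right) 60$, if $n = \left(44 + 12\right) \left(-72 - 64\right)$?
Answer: $-463800$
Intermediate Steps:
$n = -7616$ ($n = 56 \left(-136\right) = -7616$)
$\left(-114 + n\right) 60 = \left(-114 - 7616\right) 60 = \left(-7730\right) 60 = -463800$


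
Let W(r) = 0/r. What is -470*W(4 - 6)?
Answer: 0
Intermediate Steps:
W(r) = 0
-470*W(4 - 6) = -470*0 = 0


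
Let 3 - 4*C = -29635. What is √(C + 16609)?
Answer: 11*√794/2 ≈ 154.98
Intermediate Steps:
C = 14819/2 (C = ¾ - ¼*(-29635) = ¾ + 29635/4 = 14819/2 ≈ 7409.5)
√(C + 16609) = √(14819/2 + 16609) = √(48037/2) = 11*√794/2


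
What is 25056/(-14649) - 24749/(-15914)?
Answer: -12064361/77708062 ≈ -0.15525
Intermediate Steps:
25056/(-14649) - 24749/(-15914) = 25056*(-1/14649) - 24749*(-1/15914) = -8352/4883 + 24749/15914 = -12064361/77708062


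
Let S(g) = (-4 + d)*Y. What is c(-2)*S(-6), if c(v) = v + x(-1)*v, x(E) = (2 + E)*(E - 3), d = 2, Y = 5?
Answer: -60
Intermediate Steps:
x(E) = (-3 + E)*(2 + E) (x(E) = (2 + E)*(-3 + E) = (-3 + E)*(2 + E))
S(g) = -10 (S(g) = (-4 + 2)*5 = -2*5 = -10)
c(v) = -3*v (c(v) = v + (-6 + (-1)**2 - 1*(-1))*v = v + (-6 + 1 + 1)*v = v - 4*v = -3*v)
c(-2)*S(-6) = -3*(-2)*(-10) = 6*(-10) = -60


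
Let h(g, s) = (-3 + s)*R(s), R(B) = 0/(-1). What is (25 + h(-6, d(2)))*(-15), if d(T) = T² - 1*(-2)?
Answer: -375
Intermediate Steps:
d(T) = 2 + T² (d(T) = T² + 2 = 2 + T²)
R(B) = 0 (R(B) = 0*(-1) = 0)
h(g, s) = 0 (h(g, s) = (-3 + s)*0 = 0)
(25 + h(-6, d(2)))*(-15) = (25 + 0)*(-15) = 25*(-15) = -375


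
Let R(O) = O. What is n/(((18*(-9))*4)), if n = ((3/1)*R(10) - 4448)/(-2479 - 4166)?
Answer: -2209/2152980 ≈ -0.0010260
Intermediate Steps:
n = 4418/6645 (n = ((3/1)*10 - 4448)/(-2479 - 4166) = ((3*1)*10 - 4448)/(-6645) = (3*10 - 4448)*(-1/6645) = (30 - 4448)*(-1/6645) = -4418*(-1/6645) = 4418/6645 ≈ 0.66486)
n/(((18*(-9))*4)) = 4418/(6645*(((18*(-9))*4))) = 4418/(6645*((-162*4))) = (4418/6645)/(-648) = (4418/6645)*(-1/648) = -2209/2152980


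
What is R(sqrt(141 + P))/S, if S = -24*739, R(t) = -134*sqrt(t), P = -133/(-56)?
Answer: 67*2294**(1/4)/17736 ≈ 0.026144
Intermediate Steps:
P = 19/8 (P = -133*(-1/56) = 19/8 ≈ 2.3750)
S = -17736
R(sqrt(141 + P))/S = -134*(141 + 19/8)**(1/4)/(-17736) = -134*2294**(1/4)/2*(-1/17736) = -67*2294**(1/4)*(-1/17736) = 67*2294**(1/4)/17736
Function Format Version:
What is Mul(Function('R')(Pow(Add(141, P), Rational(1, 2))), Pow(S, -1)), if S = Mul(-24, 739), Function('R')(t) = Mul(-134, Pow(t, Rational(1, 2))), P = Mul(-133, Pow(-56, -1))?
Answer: Mul(Rational(67, 17736), Pow(2294, Rational(1, 4))) ≈ 0.026144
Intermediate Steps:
P = Rational(19, 8) (P = Mul(-133, Rational(-1, 56)) = Rational(19, 8) ≈ 2.3750)
S = -17736
Mul(Function('R')(Pow(Add(141, P), Rational(1, 2))), Pow(S, -1)) = Mul(Mul(-134, Pow(Pow(Add(141, Rational(19, 8)), Rational(1, 2)), Rational(1, 2))), Pow(-17736, -1)) = Mul(Mul(-134, Pow(Pow(Rational(1147, 8), Rational(1, 2)), Rational(1, 2))), Rational(-1, 17736)) = Mul(Mul(-134, Pow(Mul(Rational(1, 4), Pow(2294, Rational(1, 2))), Rational(1, 2))), Rational(-1, 17736)) = Mul(Mul(-134, Mul(Rational(1, 2), Pow(2294, Rational(1, 4)))), Rational(-1, 17736)) = Mul(Mul(-67, Pow(2294, Rational(1, 4))), Rational(-1, 17736)) = Mul(Rational(67, 17736), Pow(2294, Rational(1, 4)))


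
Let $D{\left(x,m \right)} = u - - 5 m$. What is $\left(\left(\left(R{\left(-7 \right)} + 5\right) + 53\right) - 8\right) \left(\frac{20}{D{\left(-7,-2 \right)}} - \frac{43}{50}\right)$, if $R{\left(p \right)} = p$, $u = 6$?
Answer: $- \frac{12599}{50} \approx -251.98$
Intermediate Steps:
$D{\left(x,m \right)} = 6 + 5 m$ ($D{\left(x,m \right)} = 6 - - 5 m = 6 + 5 m$)
$\left(\left(\left(R{\left(-7 \right)} + 5\right) + 53\right) - 8\right) \left(\frac{20}{D{\left(-7,-2 \right)}} - \frac{43}{50}\right) = \left(\left(\left(-7 + 5\right) + 53\right) - 8\right) \left(\frac{20}{6 + 5 \left(-2\right)} - \frac{43}{50}\right) = \left(\left(-2 + 53\right) - 8\right) \left(\frac{20}{6 - 10} - \frac{43}{50}\right) = \left(51 - 8\right) \left(\frac{20}{-4} - \frac{43}{50}\right) = 43 \left(20 \left(- \frac{1}{4}\right) - \frac{43}{50}\right) = 43 \left(-5 - \frac{43}{50}\right) = 43 \left(- \frac{293}{50}\right) = - \frac{12599}{50}$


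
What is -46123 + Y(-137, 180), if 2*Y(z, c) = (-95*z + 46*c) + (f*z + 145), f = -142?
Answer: -25676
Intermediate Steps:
Y(z, c) = 145/2 + 23*c - 237*z/2 (Y(z, c) = ((-95*z + 46*c) + (-142*z + 145))/2 = ((-95*z + 46*c) + (145 - 142*z))/2 = (145 - 237*z + 46*c)/2 = 145/2 + 23*c - 237*z/2)
-46123 + Y(-137, 180) = -46123 + (145/2 + 23*180 - 237/2*(-137)) = -46123 + (145/2 + 4140 + 32469/2) = -46123 + 20447 = -25676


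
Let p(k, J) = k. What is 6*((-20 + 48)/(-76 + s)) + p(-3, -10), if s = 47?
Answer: -255/29 ≈ -8.7931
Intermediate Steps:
6*((-20 + 48)/(-76 + s)) + p(-3, -10) = 6*((-20 + 48)/(-76 + 47)) - 3 = 6*(28/(-29)) - 3 = 6*(28*(-1/29)) - 3 = 6*(-28/29) - 3 = -168/29 - 3 = -255/29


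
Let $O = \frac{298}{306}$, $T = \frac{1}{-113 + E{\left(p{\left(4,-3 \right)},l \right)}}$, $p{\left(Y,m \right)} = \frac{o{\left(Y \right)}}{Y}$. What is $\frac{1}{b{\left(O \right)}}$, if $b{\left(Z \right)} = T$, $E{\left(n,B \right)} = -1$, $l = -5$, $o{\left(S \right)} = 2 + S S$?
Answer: $-114$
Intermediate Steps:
$o{\left(S \right)} = 2 + S^{2}$
$p{\left(Y,m \right)} = \frac{2 + Y^{2}}{Y}$
$T = - \frac{1}{114}$ ($T = \frac{1}{-113 - 1} = \frac{1}{-114} = - \frac{1}{114} \approx -0.0087719$)
$O = \frac{149}{153}$ ($O = 298 \cdot \frac{1}{306} = \frac{149}{153} \approx 0.97386$)
$b{\left(Z \right)} = - \frac{1}{114}$
$\frac{1}{b{\left(O \right)}} = \frac{1}{- \frac{1}{114}} = -114$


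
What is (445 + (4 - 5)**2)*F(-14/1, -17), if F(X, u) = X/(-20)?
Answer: 1561/5 ≈ 312.20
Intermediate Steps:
F(X, u) = -X/20 (F(X, u) = X*(-1/20) = -X/20)
(445 + (4 - 5)**2)*F(-14/1, -17) = (445 + (4 - 5)**2)*(-(-7)/(10*1)) = (445 + (-1)**2)*(-(-7)/10) = (445 + 1)*(-1/20*(-14)) = 446*(7/10) = 1561/5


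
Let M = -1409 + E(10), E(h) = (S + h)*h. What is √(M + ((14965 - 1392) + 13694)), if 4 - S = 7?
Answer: 2*√6482 ≈ 161.02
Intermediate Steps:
S = -3 (S = 4 - 1*7 = 4 - 7 = -3)
E(h) = h*(-3 + h) (E(h) = (-3 + h)*h = h*(-3 + h))
M = -1339 (M = -1409 + 10*(-3 + 10) = -1409 + 10*7 = -1409 + 70 = -1339)
√(M + ((14965 - 1392) + 13694)) = √(-1339 + ((14965 - 1392) + 13694)) = √(-1339 + (13573 + 13694)) = √(-1339 + 27267) = √25928 = 2*√6482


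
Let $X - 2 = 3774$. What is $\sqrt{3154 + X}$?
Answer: $3 \sqrt{770} \approx 83.247$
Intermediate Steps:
$X = 3776$ ($X = 2 + 3774 = 3776$)
$\sqrt{3154 + X} = \sqrt{3154 + 3776} = \sqrt{6930} = 3 \sqrt{770}$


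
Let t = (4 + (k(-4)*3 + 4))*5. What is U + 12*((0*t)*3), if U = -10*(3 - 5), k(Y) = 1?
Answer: 20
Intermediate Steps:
U = 20 (U = -10*(-2) = 20)
t = 55 (t = (4 + (1*3 + 4))*5 = (4 + (3 + 4))*5 = (4 + 7)*5 = 11*5 = 55)
U + 12*((0*t)*3) = 20 + 12*((0*55)*3) = 20 + 12*(0*3) = 20 + 12*0 = 20 + 0 = 20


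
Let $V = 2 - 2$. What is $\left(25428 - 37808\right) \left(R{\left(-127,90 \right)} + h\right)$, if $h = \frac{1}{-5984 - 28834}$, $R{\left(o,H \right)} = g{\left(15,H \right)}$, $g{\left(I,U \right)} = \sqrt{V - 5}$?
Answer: $\frac{6190}{17409} - 12380 i \sqrt{5} \approx 0.35556 - 27683.0 i$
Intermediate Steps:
$V = 0$ ($V = 2 - 2 = 0$)
$g{\left(I,U \right)} = i \sqrt{5}$ ($g{\left(I,U \right)} = \sqrt{0 - 5} = \sqrt{-5} = i \sqrt{5}$)
$R{\left(o,H \right)} = i \sqrt{5}$
$h = - \frac{1}{34818}$ ($h = \frac{1}{-34818} = - \frac{1}{34818} \approx -2.8721 \cdot 10^{-5}$)
$\left(25428 - 37808\right) \left(R{\left(-127,90 \right)} + h\right) = \left(25428 - 37808\right) \left(i \sqrt{5} - \frac{1}{34818}\right) = - 12380 \left(- \frac{1}{34818} + i \sqrt{5}\right) = \frac{6190}{17409} - 12380 i \sqrt{5}$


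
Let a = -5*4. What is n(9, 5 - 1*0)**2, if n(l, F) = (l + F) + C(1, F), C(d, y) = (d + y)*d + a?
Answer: 0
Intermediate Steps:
a = -20
C(d, y) = -20 + d*(d + y) (C(d, y) = (d + y)*d - 20 = d*(d + y) - 20 = -20 + d*(d + y))
n(l, F) = -19 + l + 2*F (n(l, F) = (l + F) + (-20 + 1**2 + 1*F) = (F + l) + (-20 + 1 + F) = (F + l) + (-19 + F) = -19 + l + 2*F)
n(9, 5 - 1*0)**2 = (-19 + 9 + 2*(5 - 1*0))**2 = (-19 + 9 + 2*(5 + 0))**2 = (-19 + 9 + 2*5)**2 = (-19 + 9 + 10)**2 = 0**2 = 0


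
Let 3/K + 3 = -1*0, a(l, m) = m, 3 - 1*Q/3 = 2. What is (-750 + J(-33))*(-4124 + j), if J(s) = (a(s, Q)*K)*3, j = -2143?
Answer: 4756653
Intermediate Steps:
Q = 3 (Q = 9 - 3*2 = 9 - 6 = 3)
K = -1 (K = 3/(-3 - 1*0) = 3/(-3 + 0) = 3/(-3) = 3*(-⅓) = -1)
J(s) = -9 (J(s) = (3*(-1))*3 = -3*3 = -9)
(-750 + J(-33))*(-4124 + j) = (-750 - 9)*(-4124 - 2143) = -759*(-6267) = 4756653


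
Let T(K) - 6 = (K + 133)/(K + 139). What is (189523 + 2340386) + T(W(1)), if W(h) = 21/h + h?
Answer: 407316470/161 ≈ 2.5299e+6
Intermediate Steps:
W(h) = h + 21/h
T(K) = 6 + (133 + K)/(139 + K) (T(K) = 6 + (K + 133)/(K + 139) = 6 + (133 + K)/(139 + K))
(189523 + 2340386) + T(W(1)) = (189523 + 2340386) + (967 + 7*(1 + 21/1))/(139 + (1 + 21/1)) = 2529909 + (967 + 7*(1 + 21*1))/(139 + (1 + 21*1)) = 2529909 + (967 + 7*(1 + 21))/(139 + (1 + 21)) = 2529909 + (967 + 7*22)/(139 + 22) = 2529909 + (967 + 154)/161 = 2529909 + (1/161)*1121 = 2529909 + 1121/161 = 407316470/161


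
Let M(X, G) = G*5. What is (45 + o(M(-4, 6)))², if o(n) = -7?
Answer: 1444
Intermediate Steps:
M(X, G) = 5*G
(45 + o(M(-4, 6)))² = (45 - 7)² = 38² = 1444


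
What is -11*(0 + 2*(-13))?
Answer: 286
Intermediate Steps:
-11*(0 + 2*(-13)) = -11*(0 - 26) = -11*(-26) = 286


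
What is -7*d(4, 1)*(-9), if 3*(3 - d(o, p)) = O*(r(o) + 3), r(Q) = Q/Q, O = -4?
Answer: 525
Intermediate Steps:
r(Q) = 1
d(o, p) = 25/3 (d(o, p) = 3 - (-4)*(1 + 3)/3 = 3 - (-4)*4/3 = 3 - ⅓*(-16) = 3 + 16/3 = 25/3)
-7*d(4, 1)*(-9) = -7*25/3*(-9) = -175/3*(-9) = 525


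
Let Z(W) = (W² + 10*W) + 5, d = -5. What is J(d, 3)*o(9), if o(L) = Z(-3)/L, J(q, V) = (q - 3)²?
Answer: -1024/9 ≈ -113.78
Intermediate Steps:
Z(W) = 5 + W² + 10*W
J(q, V) = (-3 + q)²
o(L) = -16/L (o(L) = (5 + (-3)² + 10*(-3))/L = (5 + 9 - 30)/L = -16/L)
J(d, 3)*o(9) = (-3 - 5)²*(-16/9) = (-8)²*(-16*⅑) = 64*(-16/9) = -1024/9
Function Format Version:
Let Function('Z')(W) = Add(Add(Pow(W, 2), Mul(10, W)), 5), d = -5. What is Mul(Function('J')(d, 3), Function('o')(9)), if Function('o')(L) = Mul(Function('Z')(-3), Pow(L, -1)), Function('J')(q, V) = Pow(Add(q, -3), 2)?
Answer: Rational(-1024, 9) ≈ -113.78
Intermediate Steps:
Function('Z')(W) = Add(5, Pow(W, 2), Mul(10, W))
Function('J')(q, V) = Pow(Add(-3, q), 2)
Function('o')(L) = Mul(-16, Pow(L, -1)) (Function('o')(L) = Mul(Add(5, Pow(-3, 2), Mul(10, -3)), Pow(L, -1)) = Mul(Add(5, 9, -30), Pow(L, -1)) = Mul(-16, Pow(L, -1)))
Mul(Function('J')(d, 3), Function('o')(9)) = Mul(Pow(Add(-3, -5), 2), Mul(-16, Pow(9, -1))) = Mul(Pow(-8, 2), Mul(-16, Rational(1, 9))) = Mul(64, Rational(-16, 9)) = Rational(-1024, 9)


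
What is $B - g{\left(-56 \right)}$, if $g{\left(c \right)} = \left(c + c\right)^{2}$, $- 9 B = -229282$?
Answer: $\frac{116386}{9} \approx 12932.0$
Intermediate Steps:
$B = \frac{229282}{9}$ ($B = \left(- \frac{1}{9}\right) \left(-229282\right) = \frac{229282}{9} \approx 25476.0$)
$g{\left(c \right)} = 4 c^{2}$ ($g{\left(c \right)} = \left(2 c\right)^{2} = 4 c^{2}$)
$B - g{\left(-56 \right)} = \frac{229282}{9} - 4 \left(-56\right)^{2} = \frac{229282}{9} - 4 \cdot 3136 = \frac{229282}{9} - 12544 = \frac{116386}{9}$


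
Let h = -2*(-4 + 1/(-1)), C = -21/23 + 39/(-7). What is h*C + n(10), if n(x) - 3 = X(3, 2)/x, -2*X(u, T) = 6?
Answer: -100053/1610 ≈ -62.145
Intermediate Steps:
X(u, T) = -3 (X(u, T) = -1/2*6 = -3)
n(x) = 3 - 3/x
C = -1044/161 (C = -21*1/23 + 39*(-1/7) = -21/23 - 39/7 = -1044/161 ≈ -6.4845)
h = 10 (h = -2*(-4 + 1*(-1)) = -2*(-4 - 1) = -2*(-5) = 10)
h*C + n(10) = 10*(-1044/161) + (3 - 3/10) = -10440/161 + (3 - 3*1/10) = -10440/161 + (3 - 3/10) = -10440/161 + 27/10 = -100053/1610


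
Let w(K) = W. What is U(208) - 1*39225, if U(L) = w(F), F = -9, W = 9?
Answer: -39216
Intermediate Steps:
w(K) = 9
U(L) = 9
U(208) - 1*39225 = 9 - 1*39225 = 9 - 39225 = -39216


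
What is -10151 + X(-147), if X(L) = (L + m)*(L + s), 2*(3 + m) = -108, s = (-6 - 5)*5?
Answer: 31057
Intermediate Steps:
s = -55 (s = -11*5 = -55)
m = -57 (m = -3 + (1/2)*(-108) = -3 - 54 = -57)
X(L) = (-57 + L)*(-55 + L) (X(L) = (L - 57)*(L - 55) = (-57 + L)*(-55 + L))
-10151 + X(-147) = -10151 + (3135 + (-147)**2 - 112*(-147)) = -10151 + (3135 + 21609 + 16464) = -10151 + 41208 = 31057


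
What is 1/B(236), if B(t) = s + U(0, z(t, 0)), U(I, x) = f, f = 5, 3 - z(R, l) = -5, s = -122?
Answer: -1/117 ≈ -0.0085470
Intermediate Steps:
z(R, l) = 8 (z(R, l) = 3 - 1*(-5) = 3 + 5 = 8)
U(I, x) = 5
B(t) = -117 (B(t) = -122 + 5 = -117)
1/B(236) = 1/(-117) = -1/117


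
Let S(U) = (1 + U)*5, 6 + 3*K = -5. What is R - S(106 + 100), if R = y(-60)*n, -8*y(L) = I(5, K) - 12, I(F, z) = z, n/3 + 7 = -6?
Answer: -8891/8 ≈ -1111.4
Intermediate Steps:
K = -11/3 (K = -2 + (1/3)*(-5) = -2 - 5/3 = -11/3 ≈ -3.6667)
n = -39 (n = -21 + 3*(-6) = -21 - 18 = -39)
y(L) = 47/24 (y(L) = -(-11/3 - 12)/8 = -1/8*(-47/3) = 47/24)
S(U) = 5 + 5*U
R = -611/8 (R = (47/24)*(-39) = -611/8 ≈ -76.375)
R - S(106 + 100) = -611/8 - (5 + 5*(106 + 100)) = -611/8 - (5 + 5*206) = -611/8 - (5 + 1030) = -611/8 - 1*1035 = -611/8 - 1035 = -8891/8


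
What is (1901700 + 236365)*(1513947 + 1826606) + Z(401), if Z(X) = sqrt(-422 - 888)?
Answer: 7142319449945 + I*sqrt(1310) ≈ 7.1423e+12 + 36.194*I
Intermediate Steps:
Z(X) = I*sqrt(1310) (Z(X) = sqrt(-1310) = I*sqrt(1310))
(1901700 + 236365)*(1513947 + 1826606) + Z(401) = (1901700 + 236365)*(1513947 + 1826606) + I*sqrt(1310) = 2138065*3340553 + I*sqrt(1310) = 7142319449945 + I*sqrt(1310)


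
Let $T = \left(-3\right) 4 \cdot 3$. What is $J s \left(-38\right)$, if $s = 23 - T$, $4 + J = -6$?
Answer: $22420$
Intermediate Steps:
$J = -10$ ($J = -4 - 6 = -10$)
$T = -36$ ($T = \left(-12\right) 3 = -36$)
$s = 59$ ($s = 23 - -36 = 23 + 36 = 59$)
$J s \left(-38\right) = \left(-10\right) 59 \left(-38\right) = \left(-590\right) \left(-38\right) = 22420$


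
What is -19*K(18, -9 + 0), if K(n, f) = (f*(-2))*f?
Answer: 3078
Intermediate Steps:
K(n, f) = -2*f² (K(n, f) = (-2*f)*f = -2*f²)
-19*K(18, -9 + 0) = -(-38)*(-9 + 0)² = -(-38)*(-9)² = -(-38)*81 = -19*(-162) = 3078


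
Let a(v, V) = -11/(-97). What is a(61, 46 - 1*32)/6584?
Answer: 11/638648 ≈ 1.7224e-5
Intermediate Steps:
a(v, V) = 11/97 (a(v, V) = -11*(-1/97) = 11/97)
a(61, 46 - 1*32)/6584 = (11/97)/6584 = (11/97)*(1/6584) = 11/638648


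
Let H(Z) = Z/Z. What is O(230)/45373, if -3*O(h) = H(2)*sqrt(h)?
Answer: -sqrt(230)/136119 ≈ -0.00011142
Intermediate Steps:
H(Z) = 1
O(h) = -sqrt(h)/3
O(230)/45373 = -sqrt(230)/3/45373 = -sqrt(230)/3*(1/45373) = -sqrt(230)/136119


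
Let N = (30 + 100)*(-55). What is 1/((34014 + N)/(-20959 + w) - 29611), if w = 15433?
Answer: -2763/81828625 ≈ -3.3766e-5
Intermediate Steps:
N = -7150 (N = 130*(-55) = -7150)
1/((34014 + N)/(-20959 + w) - 29611) = 1/((34014 - 7150)/(-20959 + 15433) - 29611) = 1/(26864/(-5526) - 29611) = 1/(26864*(-1/5526) - 29611) = 1/(-13432/2763 - 29611) = 1/(-81828625/2763) = -2763/81828625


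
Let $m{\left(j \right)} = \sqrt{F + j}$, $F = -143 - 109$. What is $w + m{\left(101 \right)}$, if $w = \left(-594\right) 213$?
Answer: $-126522 + i \sqrt{151} \approx -1.2652 \cdot 10^{5} + 12.288 i$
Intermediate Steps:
$F = -252$
$m{\left(j \right)} = \sqrt{-252 + j}$
$w = -126522$
$w + m{\left(101 \right)} = -126522 + \sqrt{-252 + 101} = -126522 + \sqrt{-151} = -126522 + i \sqrt{151}$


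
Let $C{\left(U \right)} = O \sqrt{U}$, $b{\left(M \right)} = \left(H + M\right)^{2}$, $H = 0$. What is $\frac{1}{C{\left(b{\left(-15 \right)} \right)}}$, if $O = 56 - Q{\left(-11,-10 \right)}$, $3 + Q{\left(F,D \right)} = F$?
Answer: $\frac{1}{1050} \approx 0.00095238$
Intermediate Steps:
$Q{\left(F,D \right)} = -3 + F$
$O = 70$ ($O = 56 - \left(-3 - 11\right) = 56 - -14 = 56 + 14 = 70$)
$b{\left(M \right)} = M^{2}$ ($b{\left(M \right)} = \left(0 + M\right)^{2} = M^{2}$)
$C{\left(U \right)} = 70 \sqrt{U}$
$\frac{1}{C{\left(b{\left(-15 \right)} \right)}} = \frac{1}{70 \sqrt{\left(-15\right)^{2}}} = \frac{1}{70 \sqrt{225}} = \frac{1}{70 \cdot 15} = \frac{1}{1050}$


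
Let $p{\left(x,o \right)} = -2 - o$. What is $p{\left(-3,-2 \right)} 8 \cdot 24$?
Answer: $0$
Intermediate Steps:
$p{\left(-3,-2 \right)} 8 \cdot 24 = \left(-2 - -2\right) 8 \cdot 24 = \left(-2 + 2\right) 8 \cdot 24 = 0 \cdot 8 \cdot 24 = 0 \cdot 24 = 0$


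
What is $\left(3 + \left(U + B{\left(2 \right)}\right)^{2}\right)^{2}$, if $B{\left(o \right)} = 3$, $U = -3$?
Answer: $9$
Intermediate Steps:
$\left(3 + \left(U + B{\left(2 \right)}\right)^{2}\right)^{2} = \left(3 + \left(-3 + 3\right)^{2}\right)^{2} = \left(3 + 0^{2}\right)^{2} = \left(3 + 0\right)^{2} = 3^{2} = 9$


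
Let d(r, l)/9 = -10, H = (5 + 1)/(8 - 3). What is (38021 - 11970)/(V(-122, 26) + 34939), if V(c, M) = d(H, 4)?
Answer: 26051/34849 ≈ 0.74754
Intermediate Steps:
H = 6/5 ≈ 1.2000
d(r, l) = -90 (d(r, l) = 9*(-10) = -90)
V(c, M) = -90
(38021 - 11970)/(V(-122, 26) + 34939) = (38021 - 11970)/(-90 + 34939) = 26051/34849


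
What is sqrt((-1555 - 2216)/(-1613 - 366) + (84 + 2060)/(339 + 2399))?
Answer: sqrt(14415010273)/73223 ≈ 1.6397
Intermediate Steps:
sqrt((-1555 - 2216)/(-1613 - 366) + (84 + 2060)/(339 + 2399)) = sqrt(-3771/(-1979) + 2144/2738) = sqrt(-3771*(-1/1979) + 2144*(1/2738)) = sqrt(3771/1979 + 1072/1369) = sqrt(7283987/2709251) = sqrt(14415010273)/73223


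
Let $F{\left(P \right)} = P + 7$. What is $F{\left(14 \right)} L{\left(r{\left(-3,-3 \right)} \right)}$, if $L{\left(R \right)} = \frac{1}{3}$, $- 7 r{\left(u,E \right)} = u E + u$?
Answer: $7$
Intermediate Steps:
$r{\left(u,E \right)} = - \frac{u}{7} - \frac{E u}{7}$ ($r{\left(u,E \right)} = - \frac{u E + u}{7} = - \frac{E u + u}{7} = - \frac{u + E u}{7} = - \frac{u}{7} - \frac{E u}{7}$)
$F{\left(P \right)} = 7 + P$
$L{\left(R \right)} = \frac{1}{3}$
$F{\left(14 \right)} L{\left(r{\left(-3,-3 \right)} \right)} = \left(7 + 14\right) \frac{1}{3} = 21 \cdot \frac{1}{3} = 7$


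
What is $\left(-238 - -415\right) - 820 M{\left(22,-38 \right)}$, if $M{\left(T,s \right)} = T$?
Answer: $-17863$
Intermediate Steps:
$\left(-238 - -415\right) - 820 M{\left(22,-38 \right)} = \left(-238 - -415\right) - 18040 = \left(-238 + 415\right) - 18040 = 177 - 18040 = -17863$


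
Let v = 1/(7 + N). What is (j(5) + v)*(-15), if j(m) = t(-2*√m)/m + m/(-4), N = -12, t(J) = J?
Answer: 87/4 + 6*√5 ≈ 35.166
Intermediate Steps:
j(m) = -2/√m - m/4 (j(m) = (-2*√m)/m + m/(-4) = -2/√m + m*(-¼) = -2/√m - m/4)
v = -⅕ (v = 1/(7 - 12) = 1/(-5) = -⅕ ≈ -0.20000)
(j(5) + v)*(-15) = ((-2*√5/5 - ¼*5) - ⅕)*(-15) = ((-2*√5/5 - 5/4) - ⅕)*(-15) = ((-5/4 - 2*√5/5) - ⅕)*(-15) = (-29/20 - 2*√5/5)*(-15) = 87/4 + 6*√5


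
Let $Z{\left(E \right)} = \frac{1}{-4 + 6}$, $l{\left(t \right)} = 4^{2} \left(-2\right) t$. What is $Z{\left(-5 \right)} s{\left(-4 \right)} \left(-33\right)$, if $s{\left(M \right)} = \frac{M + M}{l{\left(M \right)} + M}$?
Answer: $\frac{33}{31} \approx 1.0645$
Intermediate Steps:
$l{\left(t \right)} = - 32 t$ ($l{\left(t \right)} = 16 \left(-2\right) t = - 32 t$)
$Z{\left(E \right)} = \frac{1}{2}$
$s{\left(M \right)} = - \frac{2}{31}$ ($s{\left(M \right)} = \frac{M + M}{- 32 M + M} = \frac{2 M}{\left(-31\right) M} = 2 M \left(- \frac{1}{31 M}\right) = - \frac{2}{31}$)
$Z{\left(-5 \right)} s{\left(-4 \right)} \left(-33\right) = \frac{1}{2} \left(- \frac{2}{31}\right) \left(-33\right) = \left(- \frac{1}{31}\right) \left(-33\right) = \frac{33}{31}$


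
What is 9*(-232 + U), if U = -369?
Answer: -5409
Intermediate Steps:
9*(-232 + U) = 9*(-232 - 369) = 9*(-601) = -5409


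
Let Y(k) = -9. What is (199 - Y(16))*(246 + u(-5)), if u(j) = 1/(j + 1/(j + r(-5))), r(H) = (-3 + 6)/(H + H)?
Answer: 14060176/275 ≈ 51128.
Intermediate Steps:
r(H) = 3/(2*H) (r(H) = 3/((2*H)) = 3*(1/(2*H)) = 3/(2*H))
u(j) = 1/(j + 1/(-3/10 + j)) (u(j) = 1/(j + 1/(j + (3/2)/(-5))) = 1/(j + 1/(j + (3/2)*(-⅕))) = 1/(j + 1/(j - 3/10)) = 1/(j + 1/(-3/10 + j)))
(199 - Y(16))*(246 + u(-5)) = (199 - 1*(-9))*(246 + (-3 + 10*(-5))/(10 - 3*(-5) + 10*(-5)²)) = (199 + 9)*(246 + (-3 - 50)/(10 + 15 + 10*25)) = 208*(246 - 53/(10 + 15 + 250)) = 208*(246 - 53/275) = 208*(67597/275) = 14060176/275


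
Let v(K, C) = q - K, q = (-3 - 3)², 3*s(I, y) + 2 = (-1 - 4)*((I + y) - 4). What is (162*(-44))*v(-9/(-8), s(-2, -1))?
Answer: -248589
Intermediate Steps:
s(I, y) = 6 - 5*I/3 - 5*y/3 (s(I, y) = -⅔ + ((-1 - 4)*((I + y) - 4))/3 = -⅔ + (-5*(-4 + I + y))/3 = -⅔ + (20 - 5*I - 5*y)/3 = -⅔ + (20/3 - 5*I/3 - 5*y/3) = 6 - 5*I/3 - 5*y/3)
q = 36 (q = (-6)² = 36)
v(K, C) = 36 - K
(162*(-44))*v(-9/(-8), s(-2, -1)) = (162*(-44))*(36 - (-9)/(-8)) = -7128*(36 - (-9)*(-1)/8) = -7128*(36 - 1*9/8) = -7128*(36 - 9/8) = -7128*279/8 = -248589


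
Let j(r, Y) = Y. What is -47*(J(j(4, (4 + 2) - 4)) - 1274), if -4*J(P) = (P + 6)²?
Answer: 60630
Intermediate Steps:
J(P) = -(6 + P)²/4 (J(P) = -(P + 6)²/4 = -(6 + P)²/4)
-47*(J(j(4, (4 + 2) - 4)) - 1274) = -47*(-(6 + ((4 + 2) - 4))²/4 - 1274) = -47*(-(6 + (6 - 4))²/4 - 1274) = -47*(-(6 + 2)²/4 - 1274) = -47*(-¼*8² - 1274) = -47*(-¼*64 - 1274) = -47*(-16 - 1274) = -47*(-1290) = 60630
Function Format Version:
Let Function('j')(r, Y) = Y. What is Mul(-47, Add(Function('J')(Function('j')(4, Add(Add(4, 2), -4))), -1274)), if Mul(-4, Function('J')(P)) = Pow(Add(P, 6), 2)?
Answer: 60630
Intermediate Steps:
Function('J')(P) = Mul(Rational(-1, 4), Pow(Add(6, P), 2)) (Function('J')(P) = Mul(Rational(-1, 4), Pow(Add(P, 6), 2)) = Mul(Rational(-1, 4), Pow(Add(6, P), 2)))
Mul(-47, Add(Function('J')(Function('j')(4, Add(Add(4, 2), -4))), -1274)) = Mul(-47, Add(Mul(Rational(-1, 4), Pow(Add(6, Add(Add(4, 2), -4)), 2)), -1274)) = Mul(-47, Add(Mul(Rational(-1, 4), Pow(Add(6, Add(6, -4)), 2)), -1274)) = Mul(-47, Add(Mul(Rational(-1, 4), Pow(Add(6, 2), 2)), -1274)) = Mul(-47, Add(Mul(Rational(-1, 4), Pow(8, 2)), -1274)) = Mul(-47, Add(Mul(Rational(-1, 4), 64), -1274)) = Mul(-47, Add(-16, -1274)) = Mul(-47, -1290) = 60630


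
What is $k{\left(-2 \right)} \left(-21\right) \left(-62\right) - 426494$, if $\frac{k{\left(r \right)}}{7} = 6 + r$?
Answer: $-390038$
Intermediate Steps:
$k{\left(r \right)} = 42 + 7 r$ ($k{\left(r \right)} = 7 \left(6 + r\right) = 42 + 7 r$)
$k{\left(-2 \right)} \left(-21\right) \left(-62\right) - 426494 = \left(42 + 7 \left(-2\right)\right) \left(-21\right) \left(-62\right) - 426494 = \left(42 - 14\right) \left(-21\right) \left(-62\right) - 426494 = 28 \left(-21\right) \left(-62\right) - 426494 = \left(-588\right) \left(-62\right) - 426494 = 36456 - 426494 = -390038$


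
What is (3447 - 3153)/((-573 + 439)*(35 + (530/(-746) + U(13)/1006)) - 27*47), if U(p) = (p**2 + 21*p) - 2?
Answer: -18386662/370385377 ≈ -0.049642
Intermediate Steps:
U(p) = -2 + p**2 + 21*p
(3447 - 3153)/((-573 + 439)*(35 + (530/(-746) + U(13)/1006)) - 27*47) = (3447 - 3153)/((-573 + 439)*(35 + (530/(-746) + (-2 + 13**2 + 21*13)/1006)) - 27*47) = 294/(-134*(35 + (530*(-1/746) + (-2 + 169 + 273)*(1/1006))) - 1269) = 294/(-134*(35 + (-265/373 + 440*(1/1006))) - 1269) = 294/(-134*(35 + (-265/373 + 220/503)) - 1269) = 294/(-134*(35 - 51235/187619) - 1269) = 294/(-134*6515430/187619 - 1269) = 294/(-873067620/187619 - 1269) = 294/(-1111156131/187619) = 294*(-187619/1111156131) = -18386662/370385377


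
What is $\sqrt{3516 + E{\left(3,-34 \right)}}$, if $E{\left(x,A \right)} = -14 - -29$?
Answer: $\sqrt{3531} \approx 59.422$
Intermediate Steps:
$E{\left(x,A \right)} = 15$ ($E{\left(x,A \right)} = -14 + 29 = 15$)
$\sqrt{3516 + E{\left(3,-34 \right)}} = \sqrt{3516 + 15} = \sqrt{3531}$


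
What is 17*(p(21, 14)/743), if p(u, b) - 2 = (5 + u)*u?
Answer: 9316/743 ≈ 12.538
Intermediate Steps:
p(u, b) = 2 + u*(5 + u) (p(u, b) = 2 + (5 + u)*u = 2 + u*(5 + u))
17*(p(21, 14)/743) = 17*((2 + 21² + 5*21)/743) = 17*((2 + 441 + 105)*(1/743)) = 17*(548*(1/743)) = 17*(548/743) = 9316/743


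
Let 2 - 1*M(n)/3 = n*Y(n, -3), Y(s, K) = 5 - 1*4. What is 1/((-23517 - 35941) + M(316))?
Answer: -1/60400 ≈ -1.6556e-5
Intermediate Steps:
Y(s, K) = 1 (Y(s, K) = 5 - 4 = 1)
M(n) = 6 - 3*n
1/((-23517 - 35941) + M(316)) = 1/((-23517 - 35941) + (6 - 3*316)) = 1/(-59458 + (6 - 948)) = 1/(-59458 - 942) = 1/(-60400) = -1/60400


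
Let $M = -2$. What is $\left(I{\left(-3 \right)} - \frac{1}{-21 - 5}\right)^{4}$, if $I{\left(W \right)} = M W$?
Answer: $\frac{607573201}{456976} \approx 1329.6$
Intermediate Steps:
$I{\left(W \right)} = - 2 W$
$\left(I{\left(-3 \right)} - \frac{1}{-21 - 5}\right)^{4} = \left(\left(-2\right) \left(-3\right) - \frac{1}{-21 - 5}\right)^{4} = \left(6 - \frac{1}{-26}\right)^{4} = \left(6 - - \frac{1}{26}\right)^{4} = \left(6 + \frac{1}{26}\right)^{4} = \left(\frac{157}{26}\right)^{4} = \frac{607573201}{456976}$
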